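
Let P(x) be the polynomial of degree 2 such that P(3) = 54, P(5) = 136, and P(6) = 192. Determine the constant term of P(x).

Write P(x) = ax^2 + bx + c. Substituting each data point gives a linear system:
  9a + 3b + c = 54
  25a + 5b + c = 136
  36a + 6b + c = 192
Solving the system yields a = 5, b = 1, c = 6.
So P(x) = 5x^2 + x + 6.
The constant term is 6.

6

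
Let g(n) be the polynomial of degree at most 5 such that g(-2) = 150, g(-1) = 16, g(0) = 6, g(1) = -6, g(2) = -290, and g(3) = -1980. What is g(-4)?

Write g(n) = an^5 + bn^4 + cn^3 + dn^2 + en + k. Substituting each data point gives a linear system:
  -32a + 16b - 8c + 4d - 2e + k = 150
  -a + b - c + d - e + k = 16
  k = 6
  a + b + c + d + e + k = -6
  32a + 16b + 8c + 4d + 2e + k = -290
  243a + 81b + 27c + 9d + 3e + k = -1980
Solving the system yields a = -6, b = -6, c = -3, d = 5, e = -2, k = 6.
So g(n) = -6n⁵ - 6n⁴ - 3n³ + 5n² - 2n + 6.
Then g(-4) = 4894.

4894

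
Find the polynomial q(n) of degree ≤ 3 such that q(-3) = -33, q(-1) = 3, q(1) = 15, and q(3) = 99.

q(n) = 2n^3 + 3n^2 + 4n + 6

Using the Lagrange interpolation formula with nodes -3, -1, 1, 3:
  L_0(n) = (n + 1)(n - 1)(n - 3) / -48
  L_1(n) = (n + 3)(n - 1)(n - 3) / 16
  L_2(n) = (n + 3)(n + 1)(n - 3) / -16
  L_3(n) = (n + 3)(n + 1)(n - 1) / 48
Then q(n) = -33·L_0(n) + 3·L_1(n) + 15·L_2(n) + 99·L_3(n).
Expanding and collecting terms gives q(n) = 2n^3 + 3n^2 + 4n + 6.
Check: q(-3) = -33. ✓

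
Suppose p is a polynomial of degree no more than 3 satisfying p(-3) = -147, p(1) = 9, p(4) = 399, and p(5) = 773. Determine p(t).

p(t) = 6t^3 + t^2 - t + 3

Using the Lagrange interpolation formula with nodes -3, 1, 4, 5:
  L_0(t) = (t - 1)(t - 4)(t - 5) / -224
  L_1(t) = (t + 3)(t - 4)(t - 5) / 48
  L_2(t) = (t + 3)(t - 1)(t - 5) / -21
  L_3(t) = (t + 3)(t - 1)(t - 4) / 32
Then p(t) = -147·L_0(t) + 9·L_1(t) + 399·L_2(t) + 773·L_3(t).
Expanding and collecting terms gives p(t) = 6t³ + t² - t + 3.
Check: p(-3) = -147. ✓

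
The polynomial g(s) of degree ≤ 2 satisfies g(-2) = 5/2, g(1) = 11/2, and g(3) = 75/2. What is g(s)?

g(s) = 3s^2 + 4s - 3/2

Write g(s) = as^2 + bs + c. Substituting each data point gives a linear system:
  4a - 2b + c = 5/2
  a + b + c = 11/2
  9a + 3b + c = 75/2
Solving the system yields a = 3, b = 4, c = -3/2.
So g(s) = 3s^2 + 4s - 3/2.
Check: g(-2) = 5/2. ✓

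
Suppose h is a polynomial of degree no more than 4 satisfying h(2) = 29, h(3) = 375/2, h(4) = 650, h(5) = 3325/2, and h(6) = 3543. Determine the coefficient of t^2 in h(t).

-4

Write h(t) = at^4 + bt^3 + ct^2 + dt + e. Substituting each data point gives a linear system:
  16a + 8b + 4c + 2d + e = 29
  81a + 27b + 9c + 3d + e = 375/2
  256a + 64b + 16c + 4d + e = 650
  625a + 125b + 25c + 5d + e = 3325/2
  1296a + 216b + 36c + 6d + e = 3543
Solving the system yields a = 3, b = -1, c = -4, d = 5/2, e = 0.
So h(t) = 3t^4 - t^3 - 4t^2 + (5/2)t.
The coefficient of t^2 is -4.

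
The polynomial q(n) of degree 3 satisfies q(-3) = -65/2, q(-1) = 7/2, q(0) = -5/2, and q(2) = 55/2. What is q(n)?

q(n) = 3n^3 + 4n^2 - 5n - 5/2

Write q(n) = an^3 + bn^2 + cn + d. Substituting each data point gives a linear system:
  -27a + 9b - 3c + d = -65/2
  -a + b - c + d = 7/2
  d = -5/2
  8a + 4b + 2c + d = 55/2
Solving the system yields a = 3, b = 4, c = -5, d = -5/2.
So q(n) = 3n^3 + 4n^2 - 5n - 5/2.
Check: q(-1) = 7/2. ✓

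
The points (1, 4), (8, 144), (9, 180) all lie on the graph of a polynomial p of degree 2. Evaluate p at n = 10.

220

Write p(n) = an^2 + bn + c. Substituting each data point gives a linear system:
  a + b + c = 4
  64a + 8b + c = 144
  81a + 9b + c = 180
Solving the system yields a = 2, b = 2, c = 0.
So p(n) = 2n² + 2n.
Then p(10) = 220.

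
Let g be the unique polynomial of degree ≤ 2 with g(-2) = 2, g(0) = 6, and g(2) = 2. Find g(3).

Using the Lagrange interpolation formula with nodes -2, 0, 2:
  L_0(x) = x(x - 2) / 8
  L_1(x) = (x + 2)(x - 2) / -4
  L_2(x) = (x + 2)x / 8
Then g(x) = 2·L_0(x) + 6·L_1(x) + 2·L_2(x).
Expanding and collecting terms gives g(x) = -x^2 + 6.
Evaluating at x = 3: g(3) = -3.

-3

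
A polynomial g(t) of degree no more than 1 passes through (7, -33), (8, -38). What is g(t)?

Using the Lagrange interpolation formula with nodes 7, 8:
  L_0(t) = (t - 8) / -1
  L_1(t) = (t - 7) / 1
Then g(t) = -33·L_0(t) - 38·L_1(t).
Expanding and collecting terms gives g(t) = -5t + 2.
Check: g(8) = -38. ✓

g(t) = -5t + 2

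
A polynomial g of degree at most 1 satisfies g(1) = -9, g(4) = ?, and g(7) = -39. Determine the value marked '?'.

On equispaced nodes a degree-1 polynomial has vanishing second forward difference, so
  g(1) - 2·g(4) + g(7) = 0.
Substituting the known values and solving for g(4):
  -2·g(4) = 48
  g(4) = -24.

-24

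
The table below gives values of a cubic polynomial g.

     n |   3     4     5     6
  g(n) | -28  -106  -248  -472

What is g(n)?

Write g(n) = an^3 + bn^2 + cn + d. Substituting each data point gives a linear system:
  27a + 9b + 3c + d = -28
  64a + 16b + 4c + d = -106
  125a + 25b + 5c + d = -248
  216a + 36b + 6c + d = -472
Solving the system yields a = -3, b = 4, c = 5, d = 2.
So g(n) = -3n^3 + 4n^2 + 5n + 2.
Check: g(3) = -28. ✓

g(n) = -3n^3 + 4n^2 + 5n + 2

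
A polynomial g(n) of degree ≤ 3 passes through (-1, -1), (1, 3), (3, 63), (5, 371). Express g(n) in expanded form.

Write g(n) = an^3 + bn^2 + cn + d. Substituting each data point gives a linear system:
  -a + b - c + d = -1
  a + b + c + d = 3
  27a + 9b + 3c + d = 63
  125a + 25b + 5c + d = 371
Solving the system yields a = 4, b = -5, c = -2, d = 6.
So g(n) = 4n³ - 5n² - 2n + 6.
Check: g(1) = 3. ✓

g(n) = 4n^3 - 5n^2 - 2n + 6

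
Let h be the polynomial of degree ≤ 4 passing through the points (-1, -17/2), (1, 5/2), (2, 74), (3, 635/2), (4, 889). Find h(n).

h(n) = 2n^4 + 6n^3 - (1/2)n - 5

Write h(n) = an^4 + bn^3 + cn^2 + dn + e. Substituting each data point gives a linear system:
  a - b + c - d + e = -17/2
  a + b + c + d + e = 5/2
  16a + 8b + 4c + 2d + e = 74
  81a + 27b + 9c + 3d + e = 635/2
  256a + 64b + 16c + 4d + e = 889
Solving the system yields a = 2, b = 6, c = 0, d = -1/2, e = -5.
So h(n) = 2n^4 + 6n^3 - (1/2)n - 5.
Check: h(3) = 635/2. ✓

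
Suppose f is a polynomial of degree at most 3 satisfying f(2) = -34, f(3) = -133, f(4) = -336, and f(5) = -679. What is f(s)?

Using the Lagrange interpolation formula with nodes 2, 3, 4, 5:
  L_0(s) = (s - 3)(s - 4)(s - 5) / -6
  L_1(s) = (s - 2)(s - 4)(s - 5) / 2
  L_2(s) = (s - 2)(s - 3)(s - 5) / -2
  L_3(s) = (s - 2)(s - 3)(s - 4) / 6
Then f(s) = -34·L_0(s) - 133·L_1(s) - 336·L_2(s) - 679·L_3(s).
Expanding and collecting terms gives f(s) = -6s^3 + 2s^2 + 5s - 4.
Check: f(2) = -34. ✓

f(s) = -6s^3 + 2s^2 + 5s - 4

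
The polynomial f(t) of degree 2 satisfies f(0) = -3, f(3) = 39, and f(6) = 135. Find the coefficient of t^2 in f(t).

3

Write f(t) = at^2 + bt + c. Substituting each data point gives a linear system:
  c = -3
  9a + 3b + c = 39
  36a + 6b + c = 135
Solving the system yields a = 3, b = 5, c = -3.
So f(t) = 3t² + 5t - 3.
The leading coefficient is 3.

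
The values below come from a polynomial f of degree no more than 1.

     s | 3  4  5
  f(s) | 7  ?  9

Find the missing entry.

8

The 2 known points determine the degree-1 polynomial uniquely.
Write f(s) = as + b. Substituting each data point gives a linear system:
  3a + b = 7
  5a + b = 9
Solving the system yields a = 1, b = 4.
So f(s) = s + 4.
Then f(4) = 8.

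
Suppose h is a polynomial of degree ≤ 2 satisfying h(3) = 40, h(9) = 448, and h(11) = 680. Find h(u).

h(u) = 6u^2 - 4u - 2

Using the Lagrange interpolation formula with nodes 3, 9, 11:
  L_0(u) = (u - 9)(u - 11) / 48
  L_1(u) = (u - 3)(u - 11) / -12
  L_2(u) = (u - 3)(u - 9) / 16
Then h(u) = 40·L_0(u) + 448·L_1(u) + 680·L_2(u).
Expanding and collecting terms gives h(u) = 6u^2 - 4u - 2.
Check: h(11) = 680. ✓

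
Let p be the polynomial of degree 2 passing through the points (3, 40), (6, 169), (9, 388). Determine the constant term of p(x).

1

Write p(x) = ax^2 + bx + c. Substituting each data point gives a linear system:
  9a + 3b + c = 40
  36a + 6b + c = 169
  81a + 9b + c = 388
Solving the system yields a = 5, b = -2, c = 1.
So p(x) = 5x² - 2x + 1.
The constant term is 1.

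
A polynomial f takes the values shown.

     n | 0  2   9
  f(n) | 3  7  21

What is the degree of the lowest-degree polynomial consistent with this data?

1

Divided differences on the nodes 0, 2, 9:
  order 0: 3  7  21
  order 1: 2  2
  order 2: 0
The order-1 divided differences are all 2 (nonzero) and every higher order vanishes, so the data lies on a polynomial of degree exactly 1.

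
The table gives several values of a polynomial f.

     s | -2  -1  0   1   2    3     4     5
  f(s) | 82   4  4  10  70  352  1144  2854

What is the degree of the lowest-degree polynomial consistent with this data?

Forward differences of the values at s = -2, -1, 0, 1, 2, 3, 4, 5:
  f  : 82  4  4  10  70  352  1144  2854
  Δ  : -78  0  6  60  282  792  1710
  Δ^2: 78  6  54  222  510  918
  Δ^3: -72  48  168  288  408
  Δ^4: 120  120  120  120
  Δ^5: 0  0  0
  Δ^6: 0  0
  Δ^7: 0
The fourth differences are constant (120) and nonzero, while all higher differences vanish, so the minimal degree is 4.

4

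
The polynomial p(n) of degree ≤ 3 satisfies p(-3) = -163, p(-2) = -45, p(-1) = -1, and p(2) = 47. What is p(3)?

Using the Lagrange interpolation formula with nodes -3, -2, -1, 2:
  L_0(n) = (n + 2)(n + 1)(n - 2) / -10
  L_1(n) = (n + 3)(n + 1)(n - 2) / 4
  L_2(n) = (n + 3)(n + 2)(n - 2) / -6
  L_3(n) = (n + 3)(n + 2)(n + 1) / 60
Then p(n) = -163·L_0(n) - 45·L_1(n) - 1·L_2(n) + 47·L_3(n).
Expanding and collecting terms gives p(n) = 6n^3 - n^2 - n + 5.
Evaluating at n = 3: p(3) = 155.

155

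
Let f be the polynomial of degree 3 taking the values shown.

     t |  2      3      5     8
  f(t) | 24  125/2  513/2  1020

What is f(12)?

3424

Using the Lagrange interpolation formula with nodes 2, 3, 5, 8:
  L_0(t) = (t - 3)(t - 5)(t - 8) / -18
  L_1(t) = (t - 2)(t - 5)(t - 8) / 10
  L_2(t) = (t - 2)(t - 3)(t - 8) / -18
  L_3(t) = (t - 2)(t - 3)(t - 5) / 90
Then f(t) = 24·L_0(t) + 125/2·L_1(t) + 513/2·L_2(t) + 1020·L_3(t).
Expanding and collecting terms gives f(t) = 2t^3 - (1/2)t^2 + 3t + 4.
Evaluating at t = 12: f(12) = 3424.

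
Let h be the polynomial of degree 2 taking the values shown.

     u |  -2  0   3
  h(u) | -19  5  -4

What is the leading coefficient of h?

-3

Write h(u) = au^2 + bu + c. Substituting each data point gives a linear system:
  4a - 2b + c = -19
  c = 5
  9a + 3b + c = -4
Solving the system yields a = -3, b = 6, c = 5.
So h(u) = -3u^2 + 6u + 5.
The leading coefficient is -3.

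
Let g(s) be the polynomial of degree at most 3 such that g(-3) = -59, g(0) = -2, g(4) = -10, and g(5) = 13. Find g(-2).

-22

Using the Lagrange interpolation formula with nodes -3, 0, 4, 5:
  L_0(s) = s(s - 4)(s - 5) / -168
  L_1(s) = (s + 3)(s - 4)(s - 5) / 60
  L_2(s) = (s + 3)s(s - 5) / -28
  L_3(s) = (s + 3)s(s - 4) / 40
Then g(s) = -59·L_0(s) - 2·L_1(s) - 10·L_2(s) + 13·L_3(s).
Expanding and collecting terms gives g(s) = s^3 - 4s^2 - 2s - 2.
Evaluating at s = -2: g(-2) = -22.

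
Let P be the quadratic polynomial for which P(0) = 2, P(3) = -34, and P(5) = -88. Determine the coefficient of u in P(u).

Write P(u) = au^2 + bu + c. Substituting each data point gives a linear system:
  c = 2
  9a + 3b + c = -34
  25a + 5b + c = -88
Solving the system yields a = -3, b = -3, c = 2.
So P(u) = -3u² - 3u + 2.
The coefficient of u is -3.

-3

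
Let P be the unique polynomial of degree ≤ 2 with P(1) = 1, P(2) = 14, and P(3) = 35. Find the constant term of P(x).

-4

Write P(x) = ax^2 + bx + c. Substituting each data point gives a linear system:
  a + b + c = 1
  4a + 2b + c = 14
  9a + 3b + c = 35
Solving the system yields a = 4, b = 1, c = -4.
So P(x) = 4x^2 + x - 4.
The constant term is -4.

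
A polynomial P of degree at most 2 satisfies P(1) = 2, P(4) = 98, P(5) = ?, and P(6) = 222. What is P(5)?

154

The 3 known points determine the degree-2 polynomial uniquely.
Write P(s) = as^2 + bs + c. Substituting each data point gives a linear system:
  a + b + c = 2
  16a + 4b + c = 98
  36a + 6b + c = 222
Solving the system yields a = 6, b = 2, c = -6.
So P(s) = 6s² + 2s - 6.
Then P(5) = 154.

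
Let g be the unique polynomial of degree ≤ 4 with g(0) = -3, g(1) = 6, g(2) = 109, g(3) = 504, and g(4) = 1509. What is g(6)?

Write g(u) = au^4 + bu^3 + cu^2 + du + e. Substituting each data point gives a linear system:
  e = -3
  a + b + c + d + e = 6
  16a + 8b + 4c + 2d + e = 109
  81a + 27b + 9c + 3d + e = 504
  256a + 64b + 16c + 4d + e = 1509
Solving the system yields a = 5, b = 3, c = 3, d = -2, e = -3.
So g(u) = 5u^4 + 3u^3 + 3u^2 - 2u - 3.
Then g(6) = 7221.

7221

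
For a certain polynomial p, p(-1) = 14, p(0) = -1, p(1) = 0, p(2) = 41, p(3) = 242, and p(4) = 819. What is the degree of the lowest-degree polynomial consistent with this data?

4

Forward differences of the values at x = -1, 0, 1, 2, 3, 4:
  p  : 14  -1  0  41  242  819
  Δ  : -15  1  41  201  577
  Δ^2: 16  40  160  376
  Δ^3: 24  120  216
  Δ^4: 96  96
  Δ^5: 0
The fourth differences are constant (96) and nonzero, while all higher differences vanish, so the minimal degree is 4.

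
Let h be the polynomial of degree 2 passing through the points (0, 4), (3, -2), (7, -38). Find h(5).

Using the Lagrange interpolation formula with nodes 0, 3, 7:
  L_0(u) = (u - 3)(u - 7) / 21
  L_1(u) = u(u - 7) / -12
  L_2(u) = u(u - 3) / 28
Then h(u) = 4·L_0(u) - 2·L_1(u) - 38·L_2(u).
Expanding and collecting terms gives h(u) = -u^2 + u + 4.
Evaluating at u = 5: h(5) = -16.

-16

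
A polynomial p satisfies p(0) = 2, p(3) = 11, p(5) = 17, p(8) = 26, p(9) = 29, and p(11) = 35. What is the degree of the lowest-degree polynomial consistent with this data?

1

Divided differences on the nodes 0, 3, 5, 8, 9, 11:
  order 0: 2  11  17  26  29  35
  order 1: 3  3  3  3  3
  order 2: 0  0  0  0
  order 3: 0  0  0
  order 4: 0  0
  order 5: 0
The order-1 divided differences are all 3 (nonzero) and every higher order vanishes, so the data lies on a polynomial of degree exactly 1.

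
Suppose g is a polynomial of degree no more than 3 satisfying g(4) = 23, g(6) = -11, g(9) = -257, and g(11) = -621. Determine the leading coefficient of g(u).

Write g(u) = au^3 + bu^2 + cu + d. Substituting each data point gives a linear system:
  64a + 16b + 4c + d = 23
  216a + 36b + 6c + d = -11
  729a + 81b + 9c + d = -257
  1331a + 121b + 11c + d = -621
Solving the system yields a = -1, b = 6, c = -1, d = -5.
So g(u) = -u^3 + 6u^2 - u - 5.
The leading coefficient is -1.

-1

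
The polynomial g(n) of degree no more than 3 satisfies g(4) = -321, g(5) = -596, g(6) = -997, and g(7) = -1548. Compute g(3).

Forward differences of the values at n = 4, 5, 6, 7:
  g  : -321  -596  -997  -1548
  Δ  : -275  -401  -551
  Δ^2: -126  -150
  Δ^3: -24
The third differences are constant, confirming degree 3.
Interpolating (Newton forward form) and evaluating at n = 3 gives g(3) = -148.

-148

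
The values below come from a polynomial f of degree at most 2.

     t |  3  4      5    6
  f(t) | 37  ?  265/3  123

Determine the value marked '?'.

179/3

The 3 known points determine the degree-2 polynomial uniquely.
Write f(t) = at^2 + bt + c. Substituting each data point gives a linear system:
  9a + 3b + c = 37
  25a + 5b + c = 265/3
  36a + 6b + c = 123
Solving the system yields a = 3, b = 5/3, c = 5.
So f(t) = 3t^2 + (5/3)t + 5.
Then f(4) = 179/3.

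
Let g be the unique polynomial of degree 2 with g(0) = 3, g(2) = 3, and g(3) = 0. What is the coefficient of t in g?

2

Write g(t) = at^2 + bt + c. Substituting each data point gives a linear system:
  c = 3
  4a + 2b + c = 3
  9a + 3b + c = 0
Solving the system yields a = -1, b = 2, c = 3.
So g(t) = -t² + 2t + 3.
The coefficient of t is 2.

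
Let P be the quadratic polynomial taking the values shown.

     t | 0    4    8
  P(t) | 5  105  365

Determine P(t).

Write P(t) = at^2 + bt + c. Substituting each data point gives a linear system:
  c = 5
  16a + 4b + c = 105
  64a + 8b + c = 365
Solving the system yields a = 5, b = 5, c = 5.
So P(t) = 5t^2 + 5t + 5.
Check: P(0) = 5. ✓

P(t) = 5t^2 + 5t + 5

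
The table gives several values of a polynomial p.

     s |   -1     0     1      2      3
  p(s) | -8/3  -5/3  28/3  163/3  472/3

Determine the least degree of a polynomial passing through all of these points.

3

Forward differences of the values at s = -1, 0, 1, 2, 3:
  p  : -8/3  -5/3  28/3  163/3  472/3
  Δ  : 1  11  45  103
  Δ^2: 10  34  58
  Δ^3: 24  24
  Δ^4: 0
The third differences are constant (24) and nonzero, while all higher differences vanish, so the minimal degree is 3.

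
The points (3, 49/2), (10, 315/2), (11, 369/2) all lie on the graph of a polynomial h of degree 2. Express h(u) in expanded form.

h(u) = u^2 + 6u - 5/2

Write h(u) = au^2 + bu + c. Substituting each data point gives a linear system:
  9a + 3b + c = 49/2
  100a + 10b + c = 315/2
  121a + 11b + c = 369/2
Solving the system yields a = 1, b = 6, c = -5/2.
So h(u) = u^2 + 6u - 5/2.
Check: h(3) = 49/2. ✓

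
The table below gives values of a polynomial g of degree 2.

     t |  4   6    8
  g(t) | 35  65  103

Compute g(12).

Forward differences of the values at t = 4, 6, 8:
  g  : 35  65  103
  Δ  : 30  38
  Δ^2: 8
The second differences are constant, confirming degree 2.
Interpolating (Newton forward form) and evaluating at t = 12 gives g(12) = 203.

203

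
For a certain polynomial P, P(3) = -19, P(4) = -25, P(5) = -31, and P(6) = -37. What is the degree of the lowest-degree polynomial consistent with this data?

Forward differences of the values at t = 3, 4, 5, 6:
  P  : -19  -25  -31  -37
  Δ  : -6  -6  -6
  Δ^2: 0  0
  Δ^3: 0
The first differences are constant (-6) and nonzero, while all higher differences vanish, so the minimal degree is 1.

1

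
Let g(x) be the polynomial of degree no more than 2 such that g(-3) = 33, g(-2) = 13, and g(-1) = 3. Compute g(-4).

63

Write g(x) = ax^2 + bx + c. Substituting each data point gives a linear system:
  9a - 3b + c = 33
  4a - 2b + c = 13
  a - b + c = 3
Solving the system yields a = 5, b = 5, c = 3.
So g(x) = 5x^2 + 5x + 3.
Then g(-4) = 63.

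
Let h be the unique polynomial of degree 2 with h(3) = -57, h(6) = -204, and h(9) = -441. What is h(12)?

Write h(t) = at^2 + bt + c. Substituting each data point gives a linear system:
  9a + 3b + c = -57
  36a + 6b + c = -204
  81a + 9b + c = -441
Solving the system yields a = -5, b = -4, c = 0.
So h(t) = -5t² - 4t.
Then h(12) = -768.

-768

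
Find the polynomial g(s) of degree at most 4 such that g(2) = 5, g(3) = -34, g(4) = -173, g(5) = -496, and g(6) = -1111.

Using the Lagrange interpolation formula with nodes 2, 3, 4, 5, 6:
  L_0(s) = (s - 3)(s - 4)(s - 5)(s - 6) / 24
  L_1(s) = (s - 2)(s - 4)(s - 5)(s - 6) / -6
  L_2(s) = (s - 2)(s - 3)(s - 5)(s - 6) / 4
  L_3(s) = (s - 2)(s - 3)(s - 4)(s - 6) / -6
  L_4(s) = (s - 2)(s - 3)(s - 4)(s - 5) / 24
Then g(s) = 5·L_0(s) - 34·L_1(s) - 173·L_2(s) - 496·L_3(s) - 1111·L_4(s).
Expanding and collecting terms gives g(s) = -s⁴ + 5s² + s - 1.
Check: g(2) = 5. ✓

g(s) = -s^4 + 5s^2 + s - 1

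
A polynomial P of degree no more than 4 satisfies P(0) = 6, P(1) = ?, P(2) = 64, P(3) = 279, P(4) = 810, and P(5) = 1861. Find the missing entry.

9

The 5 known points determine the degree-4 polynomial uniquely.
Write P(t) = at^4 + bt^3 + ct^2 + dt + e. Substituting each data point gives a linear system:
  e = 6
  16a + 8b + 4c + 2d + e = 64
  81a + 27b + 9c + 3d + e = 279
  256a + 64b + 16c + 4d + e = 810
  625a + 125b + 25c + 5d + e = 1861
Solving the system yields a = 2, b = 6, c = -6, d = 1, e = 6.
So P(t) = 2t^4 + 6t^3 - 6t^2 + t + 6.
Then P(1) = 9.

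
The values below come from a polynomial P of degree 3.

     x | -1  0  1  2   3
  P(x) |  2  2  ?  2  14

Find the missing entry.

0

On equispaced nodes a degree-3 polynomial has vanishing fourth forward difference, so
  P(-1) - 4·P(0) + 6·P(1) - 4·P(2) + P(3) = 0.
Substituting the known values and solving for P(1):
  6·P(1) = 0
  P(1) = 0.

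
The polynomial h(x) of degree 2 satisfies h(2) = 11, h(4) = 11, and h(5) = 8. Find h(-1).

-4

Write h(x) = ax^2 + bx + c. Substituting each data point gives a linear system:
  4a + 2b + c = 11
  16a + 4b + c = 11
  25a + 5b + c = 8
Solving the system yields a = -1, b = 6, c = 3.
So h(x) = -x^2 + 6x + 3.
Then h(-1) = -4.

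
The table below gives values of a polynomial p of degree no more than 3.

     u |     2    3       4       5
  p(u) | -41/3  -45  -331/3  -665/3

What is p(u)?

p(u) = -2u^3 + u^2 + (5/3)u - 5

Write p(u) = au^3 + bu^2 + cu + d. Substituting each data point gives a linear system:
  8a + 4b + 2c + d = -41/3
  27a + 9b + 3c + d = -45
  64a + 16b + 4c + d = -331/3
  125a + 25b + 5c + d = -665/3
Solving the system yields a = -2, b = 1, c = 5/3, d = -5.
So p(u) = -2u³ + u² + (5/3)u - 5.
Check: p(5) = -665/3. ✓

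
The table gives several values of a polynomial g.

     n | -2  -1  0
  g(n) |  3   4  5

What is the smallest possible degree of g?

1

Forward differences of the values at n = -2, -1, 0:
  g  : 3  4  5
  Δ  : 1  1
  Δ^2: 0
The first differences are constant (1) and nonzero, while all higher differences vanish, so the minimal degree is 1.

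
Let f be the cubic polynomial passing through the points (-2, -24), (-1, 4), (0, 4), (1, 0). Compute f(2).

Write f(u) = au^3 + bu^2 + cu + d. Substituting each data point gives a linear system:
  -8a + 4b - 2c + d = -24
  -a + b - c + d = 4
  d = 4
  a + b + c + d = 0
Solving the system yields a = 4, b = -2, c = -6, d = 4.
So f(u) = 4u³ - 2u² - 6u + 4.
Then f(2) = 16.

16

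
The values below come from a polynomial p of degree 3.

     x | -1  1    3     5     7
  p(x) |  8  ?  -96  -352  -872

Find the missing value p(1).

-8

On equispaced nodes a degree-3 polynomial has vanishing fourth forward difference, so
  p(-1) - 4·p(1) + 6·p(3) - 4·p(5) + p(7) = 0.
Substituting the known values and solving for p(1):
  -4·p(1) = 32
  p(1) = -8.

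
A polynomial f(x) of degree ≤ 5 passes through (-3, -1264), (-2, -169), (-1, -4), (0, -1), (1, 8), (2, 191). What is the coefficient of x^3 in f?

3

Write f(x) = ax^5 + bx^4 + cx^3 + dx^2 + ex + k. Substituting each data point gives a linear system:
  -243a + 81b - 27c + 9d - 3e + k = -1264
  -32a + 16b - 8c + 4d - 2e + k = -169
  -a + b - c + d - e + k = -4
  k = -1
  a + b + c + d + e + k = 8
  32a + 16b + 8c + 4d + 2e + k = 191
Solving the system yields a = 5, b = 0, c = 3, d = 3, e = -2, k = -1.
So f(x) = 5x⁵ + 3x³ + 3x² - 2x - 1.
The coefficient of x^3 is 3.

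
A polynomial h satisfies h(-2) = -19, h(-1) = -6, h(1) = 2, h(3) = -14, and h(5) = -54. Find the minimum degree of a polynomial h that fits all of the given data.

2

Divided differences on the nodes -2, -1, 1, 3, 5:
  order 0: -19  -6  2  -14  -54
  order 1: 13  4  -8  -20
  order 2: -3  -3  -3
  order 3: 0  0
  order 4: 0
The order-2 divided differences are all -3 (nonzero) and every higher order vanishes, so the data lies on a polynomial of degree exactly 2.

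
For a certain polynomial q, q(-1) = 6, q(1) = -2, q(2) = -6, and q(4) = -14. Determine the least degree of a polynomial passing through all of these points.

1

Divided differences on the nodes -1, 1, 2, 4:
  order 0: 6  -2  -6  -14
  order 1: -4  -4  -4
  order 2: 0  0
  order 3: 0
The order-1 divided differences are all -4 (nonzero) and every higher order vanishes, so the data lies on a polynomial of degree exactly 1.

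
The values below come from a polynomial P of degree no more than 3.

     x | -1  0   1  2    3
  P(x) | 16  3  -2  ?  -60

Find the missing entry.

On equispaced nodes a degree-3 polynomial has vanishing fourth forward difference, so
  P(-1) - 4·P(0) + 6·P(1) - 4·P(2) + P(3) = 0.
Substituting the known values and solving for P(2):
  -4·P(2) = 68
  P(2) = -17.

-17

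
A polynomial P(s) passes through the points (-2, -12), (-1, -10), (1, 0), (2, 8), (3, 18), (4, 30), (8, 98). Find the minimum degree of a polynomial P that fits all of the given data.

2

Divided differences on the nodes -2, -1, 1, 2, 3, 4, 8:
  order 0: -12  -10  0  8  18  30  98
  order 1: 2  5  8  10  12  17
  order 2: 1  1  1  1  1
  order 3: 0  0  0  0
  order 4: 0  0  0
  order 5: 0  0
  order 6: 0
The order-2 divided differences are all 1 (nonzero) and every higher order vanishes, so the data lies on a polynomial of degree exactly 2.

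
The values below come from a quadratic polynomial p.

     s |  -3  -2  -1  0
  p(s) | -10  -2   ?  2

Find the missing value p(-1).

2

The 3 known points determine the degree-2 polynomial uniquely.
Write p(s) = as^2 + bs + c. Substituting each data point gives a linear system:
  9a - 3b + c = -10
  4a - 2b + c = -2
  c = 2
Solving the system yields a = -2, b = -2, c = 2.
So p(s) = -2s^2 - 2s + 2.
Then p(-1) = 2.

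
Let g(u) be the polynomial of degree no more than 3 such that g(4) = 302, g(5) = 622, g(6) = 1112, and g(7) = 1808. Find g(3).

116

Using the Lagrange interpolation formula with nodes 4, 5, 6, 7:
  L_0(u) = (u - 5)(u - 6)(u - 7) / -6
  L_1(u) = (u - 4)(u - 6)(u - 7) / 2
  L_2(u) = (u - 4)(u - 5)(u - 7) / -2
  L_3(u) = (u - 4)(u - 5)(u - 6) / 6
Then g(u) = 302·L_0(u) + 622·L_1(u) + 1112·L_2(u) + 1808·L_3(u).
Expanding and collecting terms gives g(u) = 6u^3 - 5u^2 - u + 2.
Evaluating at u = 3: g(3) = 116.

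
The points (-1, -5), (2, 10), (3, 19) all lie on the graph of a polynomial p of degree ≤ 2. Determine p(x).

p(x) = x^2 + 4x - 2

Using the Lagrange interpolation formula with nodes -1, 2, 3:
  L_0(x) = (x - 2)(x - 3) / 12
  L_1(x) = (x + 1)(x - 3) / -3
  L_2(x) = (x + 1)(x - 2) / 4
Then p(x) = -5·L_0(x) + 10·L_1(x) + 19·L_2(x).
Expanding and collecting terms gives p(x) = x^2 + 4x - 2.
Check: p(-1) = -5. ✓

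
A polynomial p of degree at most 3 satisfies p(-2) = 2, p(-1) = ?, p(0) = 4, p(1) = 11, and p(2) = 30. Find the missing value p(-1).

3

The 4 known points determine the degree-3 polynomial uniquely.
Write p(s) = as^3 + bs^2 + cs + d. Substituting each data point gives a linear system:
  -8a + 4b - 2c + d = 2
  d = 4
  a + b + c + d = 11
  8a + 4b + 2c + d = 30
Solving the system yields a = 1, b = 3, c = 3, d = 4.
So p(s) = s³ + 3s² + 3s + 4.
Then p(-1) = 3.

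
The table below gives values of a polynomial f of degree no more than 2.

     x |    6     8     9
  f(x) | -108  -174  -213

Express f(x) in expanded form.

f(x) = -2x^2 - 5x - 6

Write f(x) = ax^2 + bx + c. Substituting each data point gives a linear system:
  36a + 6b + c = -108
  64a + 8b + c = -174
  81a + 9b + c = -213
Solving the system yields a = -2, b = -5, c = -6.
So f(x) = -2x^2 - 5x - 6.
Check: f(6) = -108. ✓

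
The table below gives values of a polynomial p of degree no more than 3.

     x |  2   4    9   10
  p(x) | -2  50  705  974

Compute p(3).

Using the Lagrange interpolation formula with nodes 2, 4, 9, 10:
  L_0(x) = (x - 4)(x - 9)(x - 10) / -112
  L_1(x) = (x - 2)(x - 9)(x - 10) / 60
  L_2(x) = (x - 2)(x - 4)(x - 10) / -35
  L_3(x) = (x - 2)(x - 4)(x - 9) / 48
Then p(x) = -2·L_0(x) + 50·L_1(x) + 705·L_2(x) + 974·L_3(x).
Expanding and collecting terms gives p(x) = x^3 - 2x - 6.
Evaluating at x = 3: p(3) = 15.

15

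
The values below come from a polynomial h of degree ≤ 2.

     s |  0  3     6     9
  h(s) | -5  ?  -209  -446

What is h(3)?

-62

The 3 known points determine the degree-2 polynomial uniquely.
Write h(s) = as^2 + bs + c. Substituting each data point gives a linear system:
  c = -5
  36a + 6b + c = -209
  81a + 9b + c = -446
Solving the system yields a = -5, b = -4, c = -5.
So h(s) = -5s^2 - 4s - 5.
Then h(3) = -62.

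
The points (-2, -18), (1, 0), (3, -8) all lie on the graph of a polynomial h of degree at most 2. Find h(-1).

Using the Lagrange interpolation formula with nodes -2, 1, 3:
  L_0(u) = (u - 1)(u - 3) / 15
  L_1(u) = (u + 2)(u - 3) / -6
  L_2(u) = (u + 2)(u - 1) / 10
Then h(u) = -18·L_0(u) + 0·L_1(u) - 8·L_2(u).
Expanding and collecting terms gives h(u) = -2u^2 + 4u - 2.
Evaluating at u = -1: h(-1) = -8.

-8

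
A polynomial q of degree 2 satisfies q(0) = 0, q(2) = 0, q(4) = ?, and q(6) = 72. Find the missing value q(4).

24

The 3 known points determine the degree-2 polynomial uniquely.
Write q(s) = as^2 + bs + c. Substituting each data point gives a linear system:
  c = 0
  4a + 2b + c = 0
  36a + 6b + c = 72
Solving the system yields a = 3, b = -6, c = 0.
So q(s) = 3s² - 6s.
Then q(4) = 24.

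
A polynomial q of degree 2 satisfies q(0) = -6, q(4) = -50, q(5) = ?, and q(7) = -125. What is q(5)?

-71

The 3 known points determine the degree-2 polynomial uniquely.
Write q(t) = at^2 + bt + c. Substituting each data point gives a linear system:
  c = -6
  16a + 4b + c = -50
  49a + 7b + c = -125
Solving the system yields a = -2, b = -3, c = -6.
So q(t) = -2t^2 - 3t - 6.
Then q(5) = -71.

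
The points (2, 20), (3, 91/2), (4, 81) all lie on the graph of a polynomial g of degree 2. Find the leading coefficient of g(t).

5

Write g(t) = at^2 + bt + c. Substituting each data point gives a linear system:
  4a + 2b + c = 20
  9a + 3b + c = 91/2
  16a + 4b + c = 81
Solving the system yields a = 5, b = 1/2, c = -1.
So g(t) = 5t² + (1/2)t - 1.
The leading coefficient is 5.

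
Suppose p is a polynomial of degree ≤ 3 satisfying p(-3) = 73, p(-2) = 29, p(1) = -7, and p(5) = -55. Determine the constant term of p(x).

-5

Write p(x) = ax^3 + bx^2 + cx + d. Substituting each data point gives a linear system:
  -27a + 9b - 3c + d = 73
  -8a + 4b - 2c + d = 29
  a + b + c + d = -7
  125a + 25b + 5c + d = -55
Solving the system yields a = -1, b = 4, c = -5, d = -5.
So p(x) = -x^3 + 4x^2 - 5x - 5.
The constant term is -5.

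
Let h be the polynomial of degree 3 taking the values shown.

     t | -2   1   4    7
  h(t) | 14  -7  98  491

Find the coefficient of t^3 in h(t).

1

Write h(t) = at^3 + bt^2 + ct + d. Substituting each data point gives a linear system:
  -8a + 4b - 2c + d = 14
  a + b + c + d = -7
  64a + 16b + 4c + d = 98
  343a + 49b + 7c + d = 491
Solving the system yields a = 1, b = 4, c = -6, d = -6.
So h(t) = t^3 + 4t^2 - 6t - 6.
The leading coefficient is 1.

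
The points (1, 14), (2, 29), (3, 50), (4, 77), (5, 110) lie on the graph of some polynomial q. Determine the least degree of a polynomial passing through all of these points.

Forward differences of the values at n = 1, 2, 3, 4, 5:
  q  : 14  29  50  77  110
  Δ  : 15  21  27  33
  Δ^2: 6  6  6
  Δ^3: 0  0
  Δ^4: 0
The second differences are constant (6) and nonzero, while all higher differences vanish, so the minimal degree is 2.

2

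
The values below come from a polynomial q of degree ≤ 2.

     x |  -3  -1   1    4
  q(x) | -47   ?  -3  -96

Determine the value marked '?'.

-1

The 3 known points determine the degree-2 polynomial uniquely.
Write q(x) = ax^2 + bx + c. Substituting each data point gives a linear system:
  9a - 3b + c = -47
  a + b + c = -3
  16a + 4b + c = -96
Solving the system yields a = -6, b = -1, c = 4.
So q(x) = -6x^2 - x + 4.
Then q(-1) = -1.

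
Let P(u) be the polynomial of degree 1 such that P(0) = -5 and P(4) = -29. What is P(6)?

Write P(u) = au + b. Substituting each data point gives a linear system:
  b = -5
  4a + b = -29
Solving the system yields a = -6, b = -5.
So P(u) = -6u - 5.
Then P(6) = -41.

-41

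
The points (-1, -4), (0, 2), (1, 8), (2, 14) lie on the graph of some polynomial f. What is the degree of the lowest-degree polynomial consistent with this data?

1

Forward differences of the values at t = -1, 0, 1, 2:
  f  : -4  2  8  14
  Δ  : 6  6  6
  Δ^2: 0  0
  Δ^3: 0
The first differences are constant (6) and nonzero, while all higher differences vanish, so the minimal degree is 1.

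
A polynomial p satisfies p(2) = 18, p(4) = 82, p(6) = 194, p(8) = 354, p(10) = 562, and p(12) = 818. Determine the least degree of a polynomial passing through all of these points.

Forward differences of the values at x = 2, 4, 6, 8, 10, 12:
  p  : 18  82  194  354  562  818
  Δ  : 64  112  160  208  256
  Δ^2: 48  48  48  48
  Δ^3: 0  0  0
  Δ^4: 0  0
  Δ^5: 0
The second differences are constant (48) and nonzero, while all higher differences vanish, so the minimal degree is 2.

2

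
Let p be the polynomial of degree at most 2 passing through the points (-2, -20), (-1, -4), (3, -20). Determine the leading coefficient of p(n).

-4

Write p(n) = an^2 + bn + c. Substituting each data point gives a linear system:
  4a - 2b + c = -20
  a - b + c = -4
  9a + 3b + c = -20
Solving the system yields a = -4, b = 4, c = 4.
So p(n) = -4n^2 + 4n + 4.
The leading coefficient is -4.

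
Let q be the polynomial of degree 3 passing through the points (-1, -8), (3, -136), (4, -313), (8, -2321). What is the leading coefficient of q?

Write q(x) = ax^3 + bx^2 + cx + d. Substituting each data point gives a linear system:
  -a + b - c + d = -8
  27a + 9b + 3c + d = -136
  64a + 16b + 4c + d = -313
  512a + 64b + 8c + d = -2321
Solving the system yields a = -4, b = -5, c = 6, d = -1.
So q(x) = -4x³ - 5x² + 6x - 1.
The leading coefficient is -4.

-4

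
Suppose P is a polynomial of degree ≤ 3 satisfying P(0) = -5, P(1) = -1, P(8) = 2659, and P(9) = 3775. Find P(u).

Using the Lagrange interpolation formula with nodes 0, 1, 8, 9:
  L_0(u) = (u - 1)(u - 8)(u - 9) / -72
  L_1(u) = u(u - 8)(u - 9) / 56
  L_2(u) = u(u - 1)(u - 9) / -56
  L_3(u) = u(u - 1)(u - 8) / 72
Then P(u) = -5·L_0(u) - 1·L_1(u) + 2659·L_2(u) + 3775·L_3(u).
Expanding and collecting terms gives P(u) = 5u^3 + 2u^2 - 3u - 5.
Check: P(8) = 2659. ✓

P(u) = 5u^3 + 2u^2 - 3u - 5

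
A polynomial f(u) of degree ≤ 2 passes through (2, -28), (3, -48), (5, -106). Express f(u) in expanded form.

f(u) = -3u^2 - 5u - 6

Write f(u) = au^2 + bu + c. Substituting each data point gives a linear system:
  4a + 2b + c = -28
  9a + 3b + c = -48
  25a + 5b + c = -106
Solving the system yields a = -3, b = -5, c = -6.
So f(u) = -3u^2 - 5u - 6.
Check: f(3) = -48. ✓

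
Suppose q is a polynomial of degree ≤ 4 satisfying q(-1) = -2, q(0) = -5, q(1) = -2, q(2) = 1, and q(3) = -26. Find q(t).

Write q(t) = at^4 + bt^3 + ct^2 + dt + e. Substituting each data point gives a linear system:
  a - b + c - d + e = -2
  e = -5
  a + b + c + d + e = -2
  16a + 8b + 4c + 2d + e = 1
  81a + 27b + 9c + 3d + e = -26
Solving the system yields a = -1, b = 1, c = 4, d = -1, e = -5.
So q(t) = -t⁴ + t³ + 4t² - t - 5.
Check: q(3) = -26. ✓

q(t) = -t^4 + t^3 + 4t^2 - t - 5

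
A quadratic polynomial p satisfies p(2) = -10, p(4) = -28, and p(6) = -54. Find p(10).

-130

Write p(u) = au^2 + bu + c. Substituting each data point gives a linear system:
  4a + 2b + c = -10
  16a + 4b + c = -28
  36a + 6b + c = -54
Solving the system yields a = -1, b = -3, c = 0.
So p(u) = -u^2 - 3u.
Then p(10) = -130.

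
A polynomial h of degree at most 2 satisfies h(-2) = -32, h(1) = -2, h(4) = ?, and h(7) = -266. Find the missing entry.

-80

The 3 known points determine the degree-2 polynomial uniquely.
Write h(n) = an^2 + bn + c. Substituting each data point gives a linear system:
  4a - 2b + c = -32
  a + b + c = -2
  49a + 7b + c = -266
Solving the system yields a = -6, b = 4, c = 0.
So h(n) = -6n^2 + 4n.
Then h(4) = -80.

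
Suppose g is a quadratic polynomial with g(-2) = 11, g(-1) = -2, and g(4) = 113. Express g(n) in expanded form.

Write g(n) = an^2 + bn + c. Substituting each data point gives a linear system:
  4a - 2b + c = 11
  a - b + c = -2
  16a + 4b + c = 113
Solving the system yields a = 6, b = 5, c = -3.
So g(n) = 6n² + 5n - 3.
Check: g(-2) = 11. ✓

g(n) = 6n^2 + 5n - 3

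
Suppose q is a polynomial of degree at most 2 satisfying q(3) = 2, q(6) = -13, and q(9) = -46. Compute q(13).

-118

Forward differences of the values at x = 3, 6, 9:
  q  : 2  -13  -46
  Δ  : -15  -33
  Δ^2: -18
The second differences are constant, confirming degree 2.
Interpolating (Newton forward form) and evaluating at x = 13 gives q(13) = -118.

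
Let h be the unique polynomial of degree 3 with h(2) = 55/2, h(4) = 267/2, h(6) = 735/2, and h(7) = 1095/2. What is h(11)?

Write h(n) = an^3 + bn^2 + cn + d. Substituting each data point gives a linear system:
  8a + 4b + 2c + d = 55/2
  64a + 16b + 4c + d = 267/2
  216a + 36b + 6c + d = 735/2
  343a + 49b + 7c + d = 1095/2
Solving the system yields a = 1, b = 4, c = 1, d = 3/2.
So h(n) = n³ + 4n² + n + 3/2.
Then h(11) = 3655/2.

3655/2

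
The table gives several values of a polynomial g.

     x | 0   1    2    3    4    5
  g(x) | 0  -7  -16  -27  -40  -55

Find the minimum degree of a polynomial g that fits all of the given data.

2

Forward differences of the values at x = 0, 1, 2, 3, 4, 5:
  g  : 0  -7  -16  -27  -40  -55
  Δ  : -7  -9  -11  -13  -15
  Δ^2: -2  -2  -2  -2
  Δ^3: 0  0  0
  Δ^4: 0  0
  Δ^5: 0
The second differences are constant (-2) and nonzero, while all higher differences vanish, so the minimal degree is 2.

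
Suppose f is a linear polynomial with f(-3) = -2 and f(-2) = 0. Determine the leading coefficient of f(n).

2

Write f(n) = an + b. Substituting each data point gives a linear system:
  -3a + b = -2
  -2a + b = 0
Solving the system yields a = 2, b = 4.
So f(n) = 2n + 4.
The leading coefficient is 2.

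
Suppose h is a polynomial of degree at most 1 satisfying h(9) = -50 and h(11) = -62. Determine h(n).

Write h(n) = an + b. Substituting each data point gives a linear system:
  9a + b = -50
  11a + b = -62
Solving the system yields a = -6, b = 4.
So h(n) = -6n + 4.
Check: h(9) = -50. ✓

h(n) = -6n + 4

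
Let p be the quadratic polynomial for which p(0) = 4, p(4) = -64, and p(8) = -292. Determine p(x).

p(x) = -5x^2 + 3x + 4

Write p(x) = ax^2 + bx + c. Substituting each data point gives a linear system:
  c = 4
  16a + 4b + c = -64
  64a + 8b + c = -292
Solving the system yields a = -5, b = 3, c = 4.
So p(x) = -5x^2 + 3x + 4.
Check: p(0) = 4. ✓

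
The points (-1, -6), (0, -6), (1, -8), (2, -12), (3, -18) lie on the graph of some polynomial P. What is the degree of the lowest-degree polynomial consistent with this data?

Forward differences of the values at u = -1, 0, 1, 2, 3:
  P  : -6  -6  -8  -12  -18
  Δ  : 0  -2  -4  -6
  Δ^2: -2  -2  -2
  Δ^3: 0  0
  Δ^4: 0
The second differences are constant (-2) and nonzero, while all higher differences vanish, so the minimal degree is 2.

2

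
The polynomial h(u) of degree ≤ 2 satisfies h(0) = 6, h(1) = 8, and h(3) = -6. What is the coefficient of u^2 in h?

Write h(u) = au^2 + bu + c. Substituting each data point gives a linear system:
  c = 6
  a + b + c = 8
  9a + 3b + c = -6
Solving the system yields a = -3, b = 5, c = 6.
So h(u) = -3u^2 + 5u + 6.
The leading coefficient is -3.

-3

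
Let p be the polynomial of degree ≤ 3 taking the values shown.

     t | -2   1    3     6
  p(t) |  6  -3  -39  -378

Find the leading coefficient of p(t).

-2

Write p(t) = at^3 + bt^2 + ct + d. Substituting each data point gives a linear system:
  -8a + 4b - 2c + d = 6
  a + b + c + d = -3
  27a + 9b + 3c + d = -39
  216a + 36b + 6c + d = -378
Solving the system yields a = -2, b = 1, c = 4, d = -6.
So p(t) = -2t^3 + t^2 + 4t - 6.
The leading coefficient is -2.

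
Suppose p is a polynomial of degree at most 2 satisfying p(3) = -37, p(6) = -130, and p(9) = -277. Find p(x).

Write p(x) = ax^2 + bx + c. Substituting each data point gives a linear system:
  9a + 3b + c = -37
  36a + 6b + c = -130
  81a + 9b + c = -277
Solving the system yields a = -3, b = -4, c = 2.
So p(x) = -3x² - 4x + 2.
Check: p(6) = -130. ✓

p(x) = -3x^2 - 4x + 2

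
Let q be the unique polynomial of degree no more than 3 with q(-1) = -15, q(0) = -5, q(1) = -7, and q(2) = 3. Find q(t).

q(t) = 4t^3 - 6t^2 - 5

Using the Lagrange interpolation formula with nodes -1, 0, 1, 2:
  L_0(t) = t(t - 1)(t - 2) / -6
  L_1(t) = (t + 1)(t - 1)(t - 2) / 2
  L_2(t) = (t + 1)t(t - 2) / -2
  L_3(t) = (t + 1)t(t - 1) / 6
Then q(t) = -15·L_0(t) - 5·L_1(t) - 7·L_2(t) + 3·L_3(t).
Expanding and collecting terms gives q(t) = 4t³ - 6t² - 5.
Check: q(2) = 3. ✓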